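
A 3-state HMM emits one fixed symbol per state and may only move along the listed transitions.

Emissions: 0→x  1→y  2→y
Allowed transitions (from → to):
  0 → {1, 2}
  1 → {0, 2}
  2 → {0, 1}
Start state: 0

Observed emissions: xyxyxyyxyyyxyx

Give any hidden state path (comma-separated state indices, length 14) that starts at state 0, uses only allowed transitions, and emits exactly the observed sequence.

0,2,0,1,0,1,2,0,2,1,2,0,2,0

  [0] x  {0}  => 0  start
  [1] y  {1,2}  => 2  0->2 ok
  [2] x  {0}  => 0  2->0 ok
  [3] y  {1,2}  => 1  0->1 ok
  [4] x  {0}  => 0  1->0 ok
  [5] y  {1,2}  => 1  0->1 ok
  [6] y  {1,2}  => 2  1->2 ok
  [7] x  {0}  => 0  2->0 ok
  [8] y  {1,2}  => 2  0->2 ok
  [9] y  {1,2}  => 1  2->1 ok
  [10] y  {1,2}  => 2  1->2 ok
  [11] x  {0}  => 0  2->0 ok
  [12] y  {1,2}  => 2  0->2 ok
  [13] x  {0}  => 0  2->0 ok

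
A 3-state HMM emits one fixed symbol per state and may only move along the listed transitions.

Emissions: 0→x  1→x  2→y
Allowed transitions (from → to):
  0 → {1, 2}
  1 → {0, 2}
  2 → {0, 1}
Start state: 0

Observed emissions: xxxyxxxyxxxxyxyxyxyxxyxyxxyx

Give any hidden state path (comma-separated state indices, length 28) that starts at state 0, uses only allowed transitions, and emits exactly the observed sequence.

  t0 'x' -> {0,1}, take 0 (start)
  t1 'x' -> {0,1}, take 1 (0->1 ok)
  t2 'x' -> {0,1}, take 0 (1->0 ok)
  t3 'y' -> {2}, take 2 (0->2 ok)
  t4 'x' -> {0,1}, take 0 (2->0 ok)
  t5 'x' -> {0,1}, take 1 (0->1 ok)
  t6 'x' -> {0,1}, take 0 (1->0 ok)
  t7 'y' -> {2}, take 2 (0->2 ok)
  t8 'x' -> {0,1}, take 0 (2->0 ok)
  t9 'x' -> {0,1}, take 1 (0->1 ok)
  t10 'x' -> {0,1}, take 0 (1->0 ok)
  t11 'x' -> {0,1}, take 1 (0->1 ok)
  t12 'y' -> {2}, take 2 (1->2 ok)
  t13 'x' -> {0,1}, take 0 (2->0 ok)
  t14 'y' -> {2}, take 2 (0->2 ok)
  t15 'x' -> {0,1}, take 0 (2->0 ok)
  t16 'y' -> {2}, take 2 (0->2 ok)
  t17 'x' -> {0,1}, take 1 (2->1 ok)
  t18 'y' -> {2}, take 2 (1->2 ok)
  t19 'x' -> {0,1}, take 1 (2->1 ok)
  t20 'x' -> {0,1}, take 0 (1->0 ok)
  t21 'y' -> {2}, take 2 (0->2 ok)
  t22 'x' -> {0,1}, take 1 (2->1 ok)
  t23 'y' -> {2}, take 2 (1->2 ok)
  t24 'x' -> {0,1}, take 0 (2->0 ok)
  t25 'x' -> {0,1}, take 1 (0->1 ok)
  t26 'y' -> {2}, take 2 (1->2 ok)
  t27 'x' -> {0,1}, take 0 (2->0 ok)

0,1,0,2,0,1,0,2,0,1,0,1,2,0,2,0,2,1,2,1,0,2,1,2,0,1,2,0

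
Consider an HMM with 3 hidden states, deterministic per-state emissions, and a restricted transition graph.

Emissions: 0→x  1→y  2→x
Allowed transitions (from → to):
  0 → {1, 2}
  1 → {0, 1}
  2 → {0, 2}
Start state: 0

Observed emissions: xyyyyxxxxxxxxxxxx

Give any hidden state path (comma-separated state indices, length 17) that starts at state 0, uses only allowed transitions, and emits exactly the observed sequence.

  pos 0: x in {0,2}, choose 0; start
  pos 1: y in {1}, choose 1; 0->1 ok
  pos 2: y in {1}, choose 1; 1->1 ok
  pos 3: y in {1}, choose 1; 1->1 ok
  pos 4: y in {1}, choose 1; 1->1 ok
  pos 5: x in {0,2}, choose 0; 1->0 ok
  pos 6: x in {0,2}, choose 2; 0->2 ok
  pos 7: x in {0,2}, choose 2; 2->2 ok
  pos 8: x in {0,2}, choose 0; 2->0 ok
  pos 9: x in {0,2}, choose 2; 0->2 ok
  pos 10: x in {0,2}, choose 0; 2->0 ok
  pos 11: x in {0,2}, choose 2; 0->2 ok
  pos 12: x in {0,2}, choose 0; 2->0 ok
  pos 13: x in {0,2}, choose 2; 0->2 ok
  pos 14: x in {0,2}, choose 2; 2->2 ok
  pos 15: x in {0,2}, choose 2; 2->2 ok
  pos 16: x in {0,2}, choose 0; 2->0 ok

0,1,1,1,1,0,2,2,0,2,0,2,0,2,2,2,0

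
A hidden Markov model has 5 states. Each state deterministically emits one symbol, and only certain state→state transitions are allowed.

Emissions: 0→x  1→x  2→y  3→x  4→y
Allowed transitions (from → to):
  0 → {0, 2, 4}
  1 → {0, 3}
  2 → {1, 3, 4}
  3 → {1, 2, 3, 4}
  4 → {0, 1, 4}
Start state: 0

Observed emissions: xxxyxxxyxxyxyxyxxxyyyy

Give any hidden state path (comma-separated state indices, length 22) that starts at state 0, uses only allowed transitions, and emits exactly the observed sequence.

  pos 0: x in {0,1,3}, choose 0; start
  pos 1: x in {0,1,3}, choose 0; 0->0 ok
  pos 2: x in {0,1,3}, choose 0; 0->0 ok
  pos 3: y in {2,4}, choose 2; 0->2 ok
  pos 4: x in {0,1,3}, choose 1; 2->1 ok
  pos 5: x in {0,1,3}, choose 0; 1->0 ok
  pos 6: x in {0,1,3}, choose 0; 0->0 ok
  pos 7: y in {2,4}, choose 2; 0->2 ok
  pos 8: x in {0,1,3}, choose 1; 2->1 ok
  pos 9: x in {0,1,3}, choose 0; 1->0 ok
  pos 10: y in {2,4}, choose 4; 0->4 ok
  pos 11: x in {0,1,3}, choose 0; 4->0 ok
  pos 12: y in {2,4}, choose 2; 0->2 ok
  pos 13: x in {0,1,3}, choose 3; 2->3 ok
  pos 14: y in {2,4}, choose 2; 3->2 ok
  pos 15: x in {0,1,3}, choose 3; 2->3 ok
  pos 16: x in {0,1,3}, choose 1; 3->1 ok
  pos 17: x in {0,1,3}, choose 3; 1->3 ok
  pos 18: y in {2,4}, choose 2; 3->2 ok
  pos 19: y in {2,4}, choose 4; 2->4 ok
  pos 20: y in {2,4}, choose 4; 4->4 ok
  pos 21: y in {2,4}, choose 4; 4->4 ok

0,0,0,2,1,0,0,2,1,0,4,0,2,3,2,3,1,3,2,4,4,4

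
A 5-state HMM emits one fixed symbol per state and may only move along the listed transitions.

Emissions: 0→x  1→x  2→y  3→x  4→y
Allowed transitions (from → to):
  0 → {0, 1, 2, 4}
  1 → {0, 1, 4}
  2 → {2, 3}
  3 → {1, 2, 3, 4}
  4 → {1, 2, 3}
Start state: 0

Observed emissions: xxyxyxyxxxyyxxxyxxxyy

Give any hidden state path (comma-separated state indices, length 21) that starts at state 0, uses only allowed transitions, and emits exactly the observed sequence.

0,1,4,1,4,1,4,1,1,0,2,2,3,3,3,4,1,0,0,2,2

  0: obs=x cand={0,1,3} pick 0 [start]
  1: obs=x cand={0,1,3} pick 1 [0->1 ok]
  2: obs=y cand={2,4} pick 4 [1->4 ok]
  3: obs=x cand={0,1,3} pick 1 [4->1 ok]
  4: obs=y cand={2,4} pick 4 [1->4 ok]
  5: obs=x cand={0,1,3} pick 1 [4->1 ok]
  6: obs=y cand={2,4} pick 4 [1->4 ok]
  7: obs=x cand={0,1,3} pick 1 [4->1 ok]
  8: obs=x cand={0,1,3} pick 1 [1->1 ok]
  9: obs=x cand={0,1,3} pick 0 [1->0 ok]
  10: obs=y cand={2,4} pick 2 [0->2 ok]
  11: obs=y cand={2,4} pick 2 [2->2 ok]
  12: obs=x cand={0,1,3} pick 3 [2->3 ok]
  13: obs=x cand={0,1,3} pick 3 [3->3 ok]
  14: obs=x cand={0,1,3} pick 3 [3->3 ok]
  15: obs=y cand={2,4} pick 4 [3->4 ok]
  16: obs=x cand={0,1,3} pick 1 [4->1 ok]
  17: obs=x cand={0,1,3} pick 0 [1->0 ok]
  18: obs=x cand={0,1,3} pick 0 [0->0 ok]
  19: obs=y cand={2,4} pick 2 [0->2 ok]
  20: obs=y cand={2,4} pick 2 [2->2 ok]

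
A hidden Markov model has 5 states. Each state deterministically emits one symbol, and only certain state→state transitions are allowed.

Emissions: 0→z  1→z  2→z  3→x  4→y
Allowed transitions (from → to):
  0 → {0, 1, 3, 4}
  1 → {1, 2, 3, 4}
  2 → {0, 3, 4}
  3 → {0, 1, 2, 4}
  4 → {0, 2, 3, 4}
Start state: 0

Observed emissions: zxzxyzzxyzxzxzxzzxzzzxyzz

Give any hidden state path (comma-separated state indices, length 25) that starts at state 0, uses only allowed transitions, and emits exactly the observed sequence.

  0: obs=z cand={0,1,2} pick 0 [start]
  1: obs=x cand={3} pick 3 [0->3 ok]
  2: obs=z cand={0,1,2} pick 1 [3->1 ok]
  3: obs=x cand={3} pick 3 [1->3 ok]
  4: obs=y cand={4} pick 4 [3->4 ok]
  5: obs=z cand={0,1,2} pick 0 [4->0 ok]
  6: obs=z cand={0,1,2} pick 0 [0->0 ok]
  7: obs=x cand={3} pick 3 [0->3 ok]
  8: obs=y cand={4} pick 4 [3->4 ok]
  9: obs=z cand={0,1,2} pick 0 [4->0 ok]
  10: obs=x cand={3} pick 3 [0->3 ok]
  11: obs=z cand={0,1,2} pick 2 [3->2 ok]
  12: obs=x cand={3} pick 3 [2->3 ok]
  13: obs=z cand={0,1,2} pick 0 [3->0 ok]
  14: obs=x cand={3} pick 3 [0->3 ok]
  15: obs=z cand={0,1,2} pick 1 [3->1 ok]
  16: obs=z cand={0,1,2} pick 2 [1->2 ok]
  17: obs=x cand={3} pick 3 [2->3 ok]
  18: obs=z cand={0,1,2} pick 1 [3->1 ok]
  19: obs=z cand={0,1,2} pick 1 [1->1 ok]
  20: obs=z cand={0,1,2} pick 1 [1->1 ok]
  21: obs=x cand={3} pick 3 [1->3 ok]
  22: obs=y cand={4} pick 4 [3->4 ok]
  23: obs=z cand={0,1,2} pick 0 [4->0 ok]
  24: obs=z cand={0,1,2} pick 1 [0->1 ok]

0,3,1,3,4,0,0,3,4,0,3,2,3,0,3,1,2,3,1,1,1,3,4,0,1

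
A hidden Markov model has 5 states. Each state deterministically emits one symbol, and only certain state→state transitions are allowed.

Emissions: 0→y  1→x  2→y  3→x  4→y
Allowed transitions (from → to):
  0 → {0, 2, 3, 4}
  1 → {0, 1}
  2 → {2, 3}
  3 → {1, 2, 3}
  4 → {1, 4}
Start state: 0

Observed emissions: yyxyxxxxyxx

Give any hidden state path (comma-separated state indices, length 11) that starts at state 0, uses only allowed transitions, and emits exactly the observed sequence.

0,2,3,2,3,1,1,1,0,3,1

  0: obs=y cand={0,2,4} pick 0 [start]
  1: obs=y cand={0,2,4} pick 2 [0->2 ok]
  2: obs=x cand={1,3} pick 3 [2->3 ok]
  3: obs=y cand={0,2,4} pick 2 [3->2 ok]
  4: obs=x cand={1,3} pick 3 [2->3 ok]
  5: obs=x cand={1,3} pick 1 [3->1 ok]
  6: obs=x cand={1,3} pick 1 [1->1 ok]
  7: obs=x cand={1,3} pick 1 [1->1 ok]
  8: obs=y cand={0,2,4} pick 0 [1->0 ok]
  9: obs=x cand={1,3} pick 3 [0->3 ok]
  10: obs=x cand={1,3} pick 1 [3->1 ok]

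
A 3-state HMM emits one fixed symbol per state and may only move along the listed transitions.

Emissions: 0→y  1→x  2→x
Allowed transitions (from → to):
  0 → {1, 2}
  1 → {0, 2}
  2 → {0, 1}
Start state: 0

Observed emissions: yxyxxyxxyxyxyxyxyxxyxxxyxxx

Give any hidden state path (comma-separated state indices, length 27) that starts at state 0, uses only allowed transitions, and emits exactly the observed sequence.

  [0] y  {0}  => 0  start
  [1] x  {1,2}  => 1  0->1 ok
  [2] y  {0}  => 0  1->0 ok
  [3] x  {1,2}  => 1  0->1 ok
  [4] x  {1,2}  => 2  1->2 ok
  [5] y  {0}  => 0  2->0 ok
  [6] x  {1,2}  => 2  0->2 ok
  [7] x  {1,2}  => 1  2->1 ok
  [8] y  {0}  => 0  1->0 ok
  [9] x  {1,2}  => 1  0->1 ok
  [10] y  {0}  => 0  1->0 ok
  [11] x  {1,2}  => 2  0->2 ok
  [12] y  {0}  => 0  2->0 ok
  [13] x  {1,2}  => 1  0->1 ok
  [14] y  {0}  => 0  1->0 ok
  [15] x  {1,2}  => 2  0->2 ok
  [16] y  {0}  => 0  2->0 ok
  [17] x  {1,2}  => 1  0->1 ok
  [18] x  {1,2}  => 2  1->2 ok
  [19] y  {0}  => 0  2->0 ok
  [20] x  {1,2}  => 1  0->1 ok
  [21] x  {1,2}  => 2  1->2 ok
  [22] x  {1,2}  => 1  2->1 ok
  [23] y  {0}  => 0  1->0 ok
  [24] x  {1,2}  => 2  0->2 ok
  [25] x  {1,2}  => 1  2->1 ok
  [26] x  {1,2}  => 2  1->2 ok

0,1,0,1,2,0,2,1,0,1,0,2,0,1,0,2,0,1,2,0,1,2,1,0,2,1,2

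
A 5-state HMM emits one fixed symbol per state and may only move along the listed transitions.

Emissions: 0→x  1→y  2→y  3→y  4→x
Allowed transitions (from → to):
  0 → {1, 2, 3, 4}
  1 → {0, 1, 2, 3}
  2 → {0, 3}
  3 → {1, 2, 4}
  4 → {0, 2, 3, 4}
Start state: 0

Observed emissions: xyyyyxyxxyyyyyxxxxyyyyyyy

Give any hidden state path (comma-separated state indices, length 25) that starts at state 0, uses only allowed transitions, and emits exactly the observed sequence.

0,1,1,1,1,0,3,4,0,3,2,3,2,3,4,0,4,0,1,1,3,1,2,3,1

  t0 'x' -> {0,4}, take 0 (start)
  t1 'y' -> {1,2,3}, take 1 (0->1 ok)
  t2 'y' -> {1,2,3}, take 1 (1->1 ok)
  t3 'y' -> {1,2,3}, take 1 (1->1 ok)
  t4 'y' -> {1,2,3}, take 1 (1->1 ok)
  t5 'x' -> {0,4}, take 0 (1->0 ok)
  t6 'y' -> {1,2,3}, take 3 (0->3 ok)
  t7 'x' -> {0,4}, take 4 (3->4 ok)
  t8 'x' -> {0,4}, take 0 (4->0 ok)
  t9 'y' -> {1,2,3}, take 3 (0->3 ok)
  t10 'y' -> {1,2,3}, take 2 (3->2 ok)
  t11 'y' -> {1,2,3}, take 3 (2->3 ok)
  t12 'y' -> {1,2,3}, take 2 (3->2 ok)
  t13 'y' -> {1,2,3}, take 3 (2->3 ok)
  t14 'x' -> {0,4}, take 4 (3->4 ok)
  t15 'x' -> {0,4}, take 0 (4->0 ok)
  t16 'x' -> {0,4}, take 4 (0->4 ok)
  t17 'x' -> {0,4}, take 0 (4->0 ok)
  t18 'y' -> {1,2,3}, take 1 (0->1 ok)
  t19 'y' -> {1,2,3}, take 1 (1->1 ok)
  t20 'y' -> {1,2,3}, take 3 (1->3 ok)
  t21 'y' -> {1,2,3}, take 1 (3->1 ok)
  t22 'y' -> {1,2,3}, take 2 (1->2 ok)
  t23 'y' -> {1,2,3}, take 3 (2->3 ok)
  t24 'y' -> {1,2,3}, take 1 (3->1 ok)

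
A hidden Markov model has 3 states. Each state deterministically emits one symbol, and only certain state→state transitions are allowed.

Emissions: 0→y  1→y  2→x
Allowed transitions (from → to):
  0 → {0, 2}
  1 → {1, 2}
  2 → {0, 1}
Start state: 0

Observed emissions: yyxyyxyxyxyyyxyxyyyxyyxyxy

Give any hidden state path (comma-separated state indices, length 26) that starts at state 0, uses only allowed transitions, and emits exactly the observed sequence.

0,0,2,0,0,2,1,2,0,2,1,1,1,2,1,2,0,0,0,2,1,1,2,0,2,1

  t0 'y' -> {0,1}, take 0 (start)
  t1 'y' -> {0,1}, take 0 (0->0 ok)
  t2 'x' -> {2}, take 2 (0->2 ok)
  t3 'y' -> {0,1}, take 0 (2->0 ok)
  t4 'y' -> {0,1}, take 0 (0->0 ok)
  t5 'x' -> {2}, take 2 (0->2 ok)
  t6 'y' -> {0,1}, take 1 (2->1 ok)
  t7 'x' -> {2}, take 2 (1->2 ok)
  t8 'y' -> {0,1}, take 0 (2->0 ok)
  t9 'x' -> {2}, take 2 (0->2 ok)
  t10 'y' -> {0,1}, take 1 (2->1 ok)
  t11 'y' -> {0,1}, take 1 (1->1 ok)
  t12 'y' -> {0,1}, take 1 (1->1 ok)
  t13 'x' -> {2}, take 2 (1->2 ok)
  t14 'y' -> {0,1}, take 1 (2->1 ok)
  t15 'x' -> {2}, take 2 (1->2 ok)
  t16 'y' -> {0,1}, take 0 (2->0 ok)
  t17 'y' -> {0,1}, take 0 (0->0 ok)
  t18 'y' -> {0,1}, take 0 (0->0 ok)
  t19 'x' -> {2}, take 2 (0->2 ok)
  t20 'y' -> {0,1}, take 1 (2->1 ok)
  t21 'y' -> {0,1}, take 1 (1->1 ok)
  t22 'x' -> {2}, take 2 (1->2 ok)
  t23 'y' -> {0,1}, take 0 (2->0 ok)
  t24 'x' -> {2}, take 2 (0->2 ok)
  t25 'y' -> {0,1}, take 1 (2->1 ok)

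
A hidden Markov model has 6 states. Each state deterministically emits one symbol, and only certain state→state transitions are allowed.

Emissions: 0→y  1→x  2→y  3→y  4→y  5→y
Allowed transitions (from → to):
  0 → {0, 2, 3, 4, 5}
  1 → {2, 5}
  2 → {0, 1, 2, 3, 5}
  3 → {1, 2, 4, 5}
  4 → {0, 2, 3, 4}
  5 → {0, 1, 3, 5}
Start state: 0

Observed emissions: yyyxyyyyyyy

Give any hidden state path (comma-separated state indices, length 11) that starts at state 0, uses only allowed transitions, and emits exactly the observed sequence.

  0: obs=y cand={0,2,3,4,5} pick 0 [start]
  1: obs=y cand={0,2,3,4,5} pick 2 [0->2 ok]
  2: obs=y cand={0,2,3,4,5} pick 3 [2->3 ok]
  3: obs=x cand={1} pick 1 [3->1 ok]
  4: obs=y cand={0,2,3,4,5} pick 2 [1->2 ok]
  5: obs=y cand={0,2,3,4,5} pick 2 [2->2 ok]
  6: obs=y cand={0,2,3,4,5} pick 3 [2->3 ok]
  7: obs=y cand={0,2,3,4,5} pick 4 [3->4 ok]
  8: obs=y cand={0,2,3,4,5} pick 0 [4->0 ok]
  9: obs=y cand={0,2,3,4,5} pick 5 [0->5 ok]
  10: obs=y cand={0,2,3,4,5} pick 5 [5->5 ok]

0,2,3,1,2,2,3,4,0,5,5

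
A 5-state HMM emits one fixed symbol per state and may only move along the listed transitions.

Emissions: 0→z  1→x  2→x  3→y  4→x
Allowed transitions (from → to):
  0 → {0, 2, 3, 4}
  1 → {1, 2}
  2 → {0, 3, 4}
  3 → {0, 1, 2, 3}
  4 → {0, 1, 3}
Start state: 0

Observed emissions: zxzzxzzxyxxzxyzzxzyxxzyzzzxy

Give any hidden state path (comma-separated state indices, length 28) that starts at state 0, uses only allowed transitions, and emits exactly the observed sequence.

0,2,0,0,2,0,0,4,3,1,2,0,4,3,0,0,4,0,3,1,2,0,3,0,0,0,2,3

  [0] z  {0}  => 0  start
  [1] x  {1,2,4}  => 2  0->2 ok
  [2] z  {0}  => 0  2->0 ok
  [3] z  {0}  => 0  0->0 ok
  [4] x  {1,2,4}  => 2  0->2 ok
  [5] z  {0}  => 0  2->0 ok
  [6] z  {0}  => 0  0->0 ok
  [7] x  {1,2,4}  => 4  0->4 ok
  [8] y  {3}  => 3  4->3 ok
  [9] x  {1,2,4}  => 1  3->1 ok
  [10] x  {1,2,4}  => 2  1->2 ok
  [11] z  {0}  => 0  2->0 ok
  [12] x  {1,2,4}  => 4  0->4 ok
  [13] y  {3}  => 3  4->3 ok
  [14] z  {0}  => 0  3->0 ok
  [15] z  {0}  => 0  0->0 ok
  [16] x  {1,2,4}  => 4  0->4 ok
  [17] z  {0}  => 0  4->0 ok
  [18] y  {3}  => 3  0->3 ok
  [19] x  {1,2,4}  => 1  3->1 ok
  [20] x  {1,2,4}  => 2  1->2 ok
  [21] z  {0}  => 0  2->0 ok
  [22] y  {3}  => 3  0->3 ok
  [23] z  {0}  => 0  3->0 ok
  [24] z  {0}  => 0  0->0 ok
  [25] z  {0}  => 0  0->0 ok
  [26] x  {1,2,4}  => 2  0->2 ok
  [27] y  {3}  => 3  2->3 ok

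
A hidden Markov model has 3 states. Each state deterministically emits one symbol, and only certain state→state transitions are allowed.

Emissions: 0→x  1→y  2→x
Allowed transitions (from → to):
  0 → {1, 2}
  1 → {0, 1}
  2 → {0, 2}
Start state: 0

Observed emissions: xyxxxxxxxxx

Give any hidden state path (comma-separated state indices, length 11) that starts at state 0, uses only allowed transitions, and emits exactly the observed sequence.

0,1,0,2,2,2,0,2,0,2,0

  t0 'x' -> {0,2}, take 0 (start)
  t1 'y' -> {1}, take 1 (0->1 ok)
  t2 'x' -> {0,2}, take 0 (1->0 ok)
  t3 'x' -> {0,2}, take 2 (0->2 ok)
  t4 'x' -> {0,2}, take 2 (2->2 ok)
  t5 'x' -> {0,2}, take 2 (2->2 ok)
  t6 'x' -> {0,2}, take 0 (2->0 ok)
  t7 'x' -> {0,2}, take 2 (0->2 ok)
  t8 'x' -> {0,2}, take 0 (2->0 ok)
  t9 'x' -> {0,2}, take 2 (0->2 ok)
  t10 'x' -> {0,2}, take 0 (2->0 ok)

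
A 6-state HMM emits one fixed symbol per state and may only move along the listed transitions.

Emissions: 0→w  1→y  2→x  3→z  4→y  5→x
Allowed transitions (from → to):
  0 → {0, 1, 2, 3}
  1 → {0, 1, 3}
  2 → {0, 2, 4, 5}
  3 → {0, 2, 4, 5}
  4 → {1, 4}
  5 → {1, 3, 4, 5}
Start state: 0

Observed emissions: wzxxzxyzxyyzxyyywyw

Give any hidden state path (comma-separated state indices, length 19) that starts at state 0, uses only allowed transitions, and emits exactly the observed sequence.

  pos 0: w in {0}, choose 0; start
  pos 1: z in {3}, choose 3; 0->3 ok
  pos 2: x in {2,5}, choose 5; 3->5 ok
  pos 3: x in {2,5}, choose 5; 5->5 ok
  pos 4: z in {3}, choose 3; 5->3 ok
  pos 5: x in {2,5}, choose 5; 3->5 ok
  pos 6: y in {1,4}, choose 1; 5->1 ok
  pos 7: z in {3}, choose 3; 1->3 ok
  pos 8: x in {2,5}, choose 5; 3->5 ok
  pos 9: y in {1,4}, choose 1; 5->1 ok
  pos 10: y in {1,4}, choose 1; 1->1 ok
  pos 11: z in {3}, choose 3; 1->3 ok
  pos 12: x in {2,5}, choose 5; 3->5 ok
  pos 13: y in {1,4}, choose 4; 5->4 ok
  pos 14: y in {1,4}, choose 1; 4->1 ok
  pos 15: y in {1,4}, choose 1; 1->1 ok
  pos 16: w in {0}, choose 0; 1->0 ok
  pos 17: y in {1,4}, choose 1; 0->1 ok
  pos 18: w in {0}, choose 0; 1->0 ok

0,3,5,5,3,5,1,3,5,1,1,3,5,4,1,1,0,1,0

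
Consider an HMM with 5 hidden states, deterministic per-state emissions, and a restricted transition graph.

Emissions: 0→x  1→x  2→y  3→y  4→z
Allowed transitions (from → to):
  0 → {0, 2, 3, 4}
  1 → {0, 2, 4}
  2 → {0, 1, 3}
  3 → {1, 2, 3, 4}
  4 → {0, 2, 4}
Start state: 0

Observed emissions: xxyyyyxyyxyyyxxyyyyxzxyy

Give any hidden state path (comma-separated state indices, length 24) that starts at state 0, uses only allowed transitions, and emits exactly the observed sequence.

0,0,3,2,3,2,0,3,2,0,3,3,2,1,0,3,2,3,2,1,4,0,3,3

  0: obs=x cand={0,1} pick 0 [start]
  1: obs=x cand={0,1} pick 0 [0->0 ok]
  2: obs=y cand={2,3} pick 3 [0->3 ok]
  3: obs=y cand={2,3} pick 2 [3->2 ok]
  4: obs=y cand={2,3} pick 3 [2->3 ok]
  5: obs=y cand={2,3} pick 2 [3->2 ok]
  6: obs=x cand={0,1} pick 0 [2->0 ok]
  7: obs=y cand={2,3} pick 3 [0->3 ok]
  8: obs=y cand={2,3} pick 2 [3->2 ok]
  9: obs=x cand={0,1} pick 0 [2->0 ok]
  10: obs=y cand={2,3} pick 3 [0->3 ok]
  11: obs=y cand={2,3} pick 3 [3->3 ok]
  12: obs=y cand={2,3} pick 2 [3->2 ok]
  13: obs=x cand={0,1} pick 1 [2->1 ok]
  14: obs=x cand={0,1} pick 0 [1->0 ok]
  15: obs=y cand={2,3} pick 3 [0->3 ok]
  16: obs=y cand={2,3} pick 2 [3->2 ok]
  17: obs=y cand={2,3} pick 3 [2->3 ok]
  18: obs=y cand={2,3} pick 2 [3->2 ok]
  19: obs=x cand={0,1} pick 1 [2->1 ok]
  20: obs=z cand={4} pick 4 [1->4 ok]
  21: obs=x cand={0,1} pick 0 [4->0 ok]
  22: obs=y cand={2,3} pick 3 [0->3 ok]
  23: obs=y cand={2,3} pick 3 [3->3 ok]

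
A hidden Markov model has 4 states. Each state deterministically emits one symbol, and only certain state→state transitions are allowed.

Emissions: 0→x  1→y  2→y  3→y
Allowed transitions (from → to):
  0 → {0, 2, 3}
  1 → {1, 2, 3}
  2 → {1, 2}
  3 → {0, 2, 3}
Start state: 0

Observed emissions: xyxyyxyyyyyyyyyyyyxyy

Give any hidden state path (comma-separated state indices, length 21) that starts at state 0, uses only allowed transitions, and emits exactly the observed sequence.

  pos 0: x in {0}, choose 0; start
  pos 1: y in {1,2,3}, choose 3; 0->3 ok
  pos 2: x in {0}, choose 0; 3->0 ok
  pos 3: y in {1,2,3}, choose 3; 0->3 ok
  pos 4: y in {1,2,3}, choose 3; 3->3 ok
  pos 5: x in {0}, choose 0; 3->0 ok
  pos 6: y in {1,2,3}, choose 3; 0->3 ok
  pos 7: y in {1,2,3}, choose 3; 3->3 ok
  pos 8: y in {1,2,3}, choose 2; 3->2 ok
  pos 9: y in {1,2,3}, choose 1; 2->1 ok
  pos 10: y in {1,2,3}, choose 1; 1->1 ok
  pos 11: y in {1,2,3}, choose 2; 1->2 ok
  pos 12: y in {1,2,3}, choose 1; 2->1 ok
  pos 13: y in {1,2,3}, choose 2; 1->2 ok
  pos 14: y in {1,2,3}, choose 2; 2->2 ok
  pos 15: y in {1,2,3}, choose 1; 2->1 ok
  pos 16: y in {1,2,3}, choose 1; 1->1 ok
  pos 17: y in {1,2,3}, choose 3; 1->3 ok
  pos 18: x in {0}, choose 0; 3->0 ok
  pos 19: y in {1,2,3}, choose 3; 0->3 ok
  pos 20: y in {1,2,3}, choose 2; 3->2 ok

0,3,0,3,3,0,3,3,2,1,1,2,1,2,2,1,1,3,0,3,2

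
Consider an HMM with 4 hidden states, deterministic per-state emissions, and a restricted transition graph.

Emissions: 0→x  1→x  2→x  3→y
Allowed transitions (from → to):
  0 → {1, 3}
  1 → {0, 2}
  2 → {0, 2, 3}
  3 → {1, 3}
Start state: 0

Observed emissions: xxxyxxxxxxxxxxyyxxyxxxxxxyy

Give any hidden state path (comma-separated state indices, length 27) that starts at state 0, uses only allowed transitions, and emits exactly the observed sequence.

  [0] x  {0,1,2}  => 0  start
  [1] x  {0,1,2}  => 1  0->1 ok
  [2] x  {0,1,2}  => 2  1->2 ok
  [3] y  {3}  => 3  2->3 ok
  [4] x  {0,1,2}  => 1  3->1 ok
  [5] x  {0,1,2}  => 0  1->0 ok
  [6] x  {0,1,2}  => 1  0->1 ok
  [7] x  {0,1,2}  => 2  1->2 ok
  [8] x  {0,1,2}  => 2  2->2 ok
  [9] x  {0,1,2}  => 0  2->0 ok
  [10] x  {0,1,2}  => 1  0->1 ok
  [11] x  {0,1,2}  => 0  1->0 ok
  [12] x  {0,1,2}  => 1  0->1 ok
  [13] x  {0,1,2}  => 0  1->0 ok
  [14] y  {3}  => 3  0->3 ok
  [15] y  {3}  => 3  3->3 ok
  [16] x  {0,1,2}  => 1  3->1 ok
  [17] x  {0,1,2}  => 2  1->2 ok
  [18] y  {3}  => 3  2->3 ok
  [19] x  {0,1,2}  => 1  3->1 ok
  [20] x  {0,1,2}  => 2  1->2 ok
  [21] x  {0,1,2}  => 0  2->0 ok
  [22] x  {0,1,2}  => 1  0->1 ok
  [23] x  {0,1,2}  => 2  1->2 ok
  [24] x  {0,1,2}  => 2  2->2 ok
  [25] y  {3}  => 3  2->3 ok
  [26] y  {3}  => 3  3->3 ok

0,1,2,3,1,0,1,2,2,0,1,0,1,0,3,3,1,2,3,1,2,0,1,2,2,3,3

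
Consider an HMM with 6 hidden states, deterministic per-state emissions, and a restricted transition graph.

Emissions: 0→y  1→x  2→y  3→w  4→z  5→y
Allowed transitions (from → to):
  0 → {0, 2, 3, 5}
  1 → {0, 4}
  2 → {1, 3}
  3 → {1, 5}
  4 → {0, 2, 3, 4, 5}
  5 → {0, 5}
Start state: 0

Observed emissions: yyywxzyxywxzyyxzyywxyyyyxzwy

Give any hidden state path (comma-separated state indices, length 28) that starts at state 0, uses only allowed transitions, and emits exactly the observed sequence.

  [0] y  {0,2,5}  => 0  start
  [1] y  {0,2,5}  => 0  0->0 ok
  [2] y  {0,2,5}  => 2  0->2 ok
  [3] w  {3}  => 3  2->3 ok
  [4] x  {1}  => 1  3->1 ok
  [5] z  {4}  => 4  1->4 ok
  [6] y  {0,2,5}  => 2  4->2 ok
  [7] x  {1}  => 1  2->1 ok
  [8] y  {0,2,5}  => 0  1->0 ok
  [9] w  {3}  => 3  0->3 ok
  [10] x  {1}  => 1  3->1 ok
  [11] z  {4}  => 4  1->4 ok
  [12] y  {0,2,5}  => 0  4->0 ok
  [13] y  {0,2,5}  => 2  0->2 ok
  [14] x  {1}  => 1  2->1 ok
  [15] z  {4}  => 4  1->4 ok
  [16] y  {0,2,5}  => 0  4->0 ok
  [17] y  {0,2,5}  => 0  0->0 ok
  [18] w  {3}  => 3  0->3 ok
  [19] x  {1}  => 1  3->1 ok
  [20] y  {0,2,5}  => 0  1->0 ok
  [21] y  {0,2,5}  => 5  0->5 ok
  [22] y  {0,2,5}  => 0  5->0 ok
  [23] y  {0,2,5}  => 2  0->2 ok
  [24] x  {1}  => 1  2->1 ok
  [25] z  {4}  => 4  1->4 ok
  [26] w  {3}  => 3  4->3 ok
  [27] y  {0,2,5}  => 5  3->5 ok

0,0,2,3,1,4,2,1,0,3,1,4,0,2,1,4,0,0,3,1,0,5,0,2,1,4,3,5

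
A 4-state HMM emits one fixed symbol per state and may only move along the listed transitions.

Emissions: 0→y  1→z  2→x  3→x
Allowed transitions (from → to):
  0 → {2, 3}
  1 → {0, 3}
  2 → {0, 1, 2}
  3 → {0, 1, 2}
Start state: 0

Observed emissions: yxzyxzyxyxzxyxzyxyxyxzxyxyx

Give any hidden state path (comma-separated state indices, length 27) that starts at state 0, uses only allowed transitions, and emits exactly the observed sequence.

  pos 0: y in {0}, choose 0; start
  pos 1: x in {2,3}, choose 2; 0->2 ok
  pos 2: z in {1}, choose 1; 2->1 ok
  pos 3: y in {0}, choose 0; 1->0 ok
  pos 4: x in {2,3}, choose 3; 0->3 ok
  pos 5: z in {1}, choose 1; 3->1 ok
  pos 6: y in {0}, choose 0; 1->0 ok
  pos 7: x in {2,3}, choose 3; 0->3 ok
  pos 8: y in {0}, choose 0; 3->0 ok
  pos 9: x in {2,3}, choose 2; 0->2 ok
  pos 10: z in {1}, choose 1; 2->1 ok
  pos 11: x in {2,3}, choose 3; 1->3 ok
  pos 12: y in {0}, choose 0; 3->0 ok
  pos 13: x in {2,3}, choose 3; 0->3 ok
  pos 14: z in {1}, choose 1; 3->1 ok
  pos 15: y in {0}, choose 0; 1->0 ok
  pos 16: x in {2,3}, choose 2; 0->2 ok
  pos 17: y in {0}, choose 0; 2->0 ok
  pos 18: x in {2,3}, choose 2; 0->2 ok
  pos 19: y in {0}, choose 0; 2->0 ok
  pos 20: x in {2,3}, choose 3; 0->3 ok
  pos 21: z in {1}, choose 1; 3->1 ok
  pos 22: x in {2,3}, choose 3; 1->3 ok
  pos 23: y in {0}, choose 0; 3->0 ok
  pos 24: x in {2,3}, choose 3; 0->3 ok
  pos 25: y in {0}, choose 0; 3->0 ok
  pos 26: x in {2,3}, choose 3; 0->3 ok

0,2,1,0,3,1,0,3,0,2,1,3,0,3,1,0,2,0,2,0,3,1,3,0,3,0,3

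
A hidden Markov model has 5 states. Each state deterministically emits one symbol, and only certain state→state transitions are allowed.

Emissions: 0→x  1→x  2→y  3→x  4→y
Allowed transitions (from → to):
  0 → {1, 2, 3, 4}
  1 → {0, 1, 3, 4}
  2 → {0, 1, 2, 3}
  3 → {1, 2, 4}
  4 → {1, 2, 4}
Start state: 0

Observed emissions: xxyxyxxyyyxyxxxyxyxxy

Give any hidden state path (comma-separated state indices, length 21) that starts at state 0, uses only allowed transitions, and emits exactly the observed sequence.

0,1,4,1,4,1,0,4,4,2,0,4,1,1,0,2,1,4,1,3,2

  pos 0: x in {0,1,3}, choose 0; start
  pos 1: x in {0,1,3}, choose 1; 0->1 ok
  pos 2: y in {2,4}, choose 4; 1->4 ok
  pos 3: x in {0,1,3}, choose 1; 4->1 ok
  pos 4: y in {2,4}, choose 4; 1->4 ok
  pos 5: x in {0,1,3}, choose 1; 4->1 ok
  pos 6: x in {0,1,3}, choose 0; 1->0 ok
  pos 7: y in {2,4}, choose 4; 0->4 ok
  pos 8: y in {2,4}, choose 4; 4->4 ok
  pos 9: y in {2,4}, choose 2; 4->2 ok
  pos 10: x in {0,1,3}, choose 0; 2->0 ok
  pos 11: y in {2,4}, choose 4; 0->4 ok
  pos 12: x in {0,1,3}, choose 1; 4->1 ok
  pos 13: x in {0,1,3}, choose 1; 1->1 ok
  pos 14: x in {0,1,3}, choose 0; 1->0 ok
  pos 15: y in {2,4}, choose 2; 0->2 ok
  pos 16: x in {0,1,3}, choose 1; 2->1 ok
  pos 17: y in {2,4}, choose 4; 1->4 ok
  pos 18: x in {0,1,3}, choose 1; 4->1 ok
  pos 19: x in {0,1,3}, choose 3; 1->3 ok
  pos 20: y in {2,4}, choose 2; 3->2 ok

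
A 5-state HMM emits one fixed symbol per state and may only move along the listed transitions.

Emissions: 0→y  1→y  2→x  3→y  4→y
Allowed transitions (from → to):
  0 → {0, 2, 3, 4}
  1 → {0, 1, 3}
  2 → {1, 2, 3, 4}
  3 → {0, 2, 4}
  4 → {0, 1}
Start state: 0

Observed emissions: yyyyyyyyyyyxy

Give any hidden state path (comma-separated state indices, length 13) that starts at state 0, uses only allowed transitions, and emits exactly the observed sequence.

0,3,0,0,3,4,0,3,4,1,3,2,4

  pos 0: y in {0,1,3,4}, choose 0; start
  pos 1: y in {0,1,3,4}, choose 3; 0->3 ok
  pos 2: y in {0,1,3,4}, choose 0; 3->0 ok
  pos 3: y in {0,1,3,4}, choose 0; 0->0 ok
  pos 4: y in {0,1,3,4}, choose 3; 0->3 ok
  pos 5: y in {0,1,3,4}, choose 4; 3->4 ok
  pos 6: y in {0,1,3,4}, choose 0; 4->0 ok
  pos 7: y in {0,1,3,4}, choose 3; 0->3 ok
  pos 8: y in {0,1,3,4}, choose 4; 3->4 ok
  pos 9: y in {0,1,3,4}, choose 1; 4->1 ok
  pos 10: y in {0,1,3,4}, choose 3; 1->3 ok
  pos 11: x in {2}, choose 2; 3->2 ok
  pos 12: y in {0,1,3,4}, choose 4; 2->4 ok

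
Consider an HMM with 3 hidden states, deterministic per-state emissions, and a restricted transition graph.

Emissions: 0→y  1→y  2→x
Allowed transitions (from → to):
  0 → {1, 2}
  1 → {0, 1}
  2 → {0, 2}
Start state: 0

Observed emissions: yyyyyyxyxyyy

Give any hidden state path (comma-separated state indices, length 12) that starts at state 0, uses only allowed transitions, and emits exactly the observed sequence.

  0: obs=y cand={0,1} pick 0 [start]
  1: obs=y cand={0,1} pick 1 [0->1 ok]
  2: obs=y cand={0,1} pick 1 [1->1 ok]
  3: obs=y cand={0,1} pick 0 [1->0 ok]
  4: obs=y cand={0,1} pick 1 [0->1 ok]
  5: obs=y cand={0,1} pick 0 [1->0 ok]
  6: obs=x cand={2} pick 2 [0->2 ok]
  7: obs=y cand={0,1} pick 0 [2->0 ok]
  8: obs=x cand={2} pick 2 [0->2 ok]
  9: obs=y cand={0,1} pick 0 [2->0 ok]
  10: obs=y cand={0,1} pick 1 [0->1 ok]
  11: obs=y cand={0,1} pick 0 [1->0 ok]

0,1,1,0,1,0,2,0,2,0,1,0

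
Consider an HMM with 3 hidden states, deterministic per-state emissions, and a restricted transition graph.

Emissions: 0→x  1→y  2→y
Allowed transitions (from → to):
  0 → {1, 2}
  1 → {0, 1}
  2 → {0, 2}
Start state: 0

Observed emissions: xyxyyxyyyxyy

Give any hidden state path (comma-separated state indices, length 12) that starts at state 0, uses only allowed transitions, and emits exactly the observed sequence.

0,1,0,1,1,0,2,2,2,0,1,1

  0: obs=x cand={0} pick 0 [start]
  1: obs=y cand={1,2} pick 1 [0->1 ok]
  2: obs=x cand={0} pick 0 [1->0 ok]
  3: obs=y cand={1,2} pick 1 [0->1 ok]
  4: obs=y cand={1,2} pick 1 [1->1 ok]
  5: obs=x cand={0} pick 0 [1->0 ok]
  6: obs=y cand={1,2} pick 2 [0->2 ok]
  7: obs=y cand={1,2} pick 2 [2->2 ok]
  8: obs=y cand={1,2} pick 2 [2->2 ok]
  9: obs=x cand={0} pick 0 [2->0 ok]
  10: obs=y cand={1,2} pick 1 [0->1 ok]
  11: obs=y cand={1,2} pick 1 [1->1 ok]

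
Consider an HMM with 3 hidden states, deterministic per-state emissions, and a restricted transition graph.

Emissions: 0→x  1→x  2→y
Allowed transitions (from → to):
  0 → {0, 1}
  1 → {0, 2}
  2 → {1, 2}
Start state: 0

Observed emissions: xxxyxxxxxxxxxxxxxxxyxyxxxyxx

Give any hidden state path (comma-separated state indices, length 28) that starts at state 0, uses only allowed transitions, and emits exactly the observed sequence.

0,0,1,2,1,0,0,0,1,0,1,0,0,0,1,0,0,0,1,2,1,2,1,0,1,2,1,0

  pos 0: x in {0,1}, choose 0; start
  pos 1: x in {0,1}, choose 0; 0->0 ok
  pos 2: x in {0,1}, choose 1; 0->1 ok
  pos 3: y in {2}, choose 2; 1->2 ok
  pos 4: x in {0,1}, choose 1; 2->1 ok
  pos 5: x in {0,1}, choose 0; 1->0 ok
  pos 6: x in {0,1}, choose 0; 0->0 ok
  pos 7: x in {0,1}, choose 0; 0->0 ok
  pos 8: x in {0,1}, choose 1; 0->1 ok
  pos 9: x in {0,1}, choose 0; 1->0 ok
  pos 10: x in {0,1}, choose 1; 0->1 ok
  pos 11: x in {0,1}, choose 0; 1->0 ok
  pos 12: x in {0,1}, choose 0; 0->0 ok
  pos 13: x in {0,1}, choose 0; 0->0 ok
  pos 14: x in {0,1}, choose 1; 0->1 ok
  pos 15: x in {0,1}, choose 0; 1->0 ok
  pos 16: x in {0,1}, choose 0; 0->0 ok
  pos 17: x in {0,1}, choose 0; 0->0 ok
  pos 18: x in {0,1}, choose 1; 0->1 ok
  pos 19: y in {2}, choose 2; 1->2 ok
  pos 20: x in {0,1}, choose 1; 2->1 ok
  pos 21: y in {2}, choose 2; 1->2 ok
  pos 22: x in {0,1}, choose 1; 2->1 ok
  pos 23: x in {0,1}, choose 0; 1->0 ok
  pos 24: x in {0,1}, choose 1; 0->1 ok
  pos 25: y in {2}, choose 2; 1->2 ok
  pos 26: x in {0,1}, choose 1; 2->1 ok
  pos 27: x in {0,1}, choose 0; 1->0 ok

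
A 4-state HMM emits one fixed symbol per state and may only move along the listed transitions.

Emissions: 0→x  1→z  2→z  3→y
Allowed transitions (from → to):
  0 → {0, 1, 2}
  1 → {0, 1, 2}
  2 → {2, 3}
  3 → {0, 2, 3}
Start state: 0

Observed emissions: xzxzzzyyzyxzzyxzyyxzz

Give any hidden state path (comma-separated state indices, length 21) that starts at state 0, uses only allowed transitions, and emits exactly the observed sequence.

0,1,0,1,2,2,3,3,2,3,0,2,2,3,0,2,3,3,0,1,1

  pos 0: x in {0}, choose 0; start
  pos 1: z in {1,2}, choose 1; 0->1 ok
  pos 2: x in {0}, choose 0; 1->0 ok
  pos 3: z in {1,2}, choose 1; 0->1 ok
  pos 4: z in {1,2}, choose 2; 1->2 ok
  pos 5: z in {1,2}, choose 2; 2->2 ok
  pos 6: y in {3}, choose 3; 2->3 ok
  pos 7: y in {3}, choose 3; 3->3 ok
  pos 8: z in {1,2}, choose 2; 3->2 ok
  pos 9: y in {3}, choose 3; 2->3 ok
  pos 10: x in {0}, choose 0; 3->0 ok
  pos 11: z in {1,2}, choose 2; 0->2 ok
  pos 12: z in {1,2}, choose 2; 2->2 ok
  pos 13: y in {3}, choose 3; 2->3 ok
  pos 14: x in {0}, choose 0; 3->0 ok
  pos 15: z in {1,2}, choose 2; 0->2 ok
  pos 16: y in {3}, choose 3; 2->3 ok
  pos 17: y in {3}, choose 3; 3->3 ok
  pos 18: x in {0}, choose 0; 3->0 ok
  pos 19: z in {1,2}, choose 1; 0->1 ok
  pos 20: z in {1,2}, choose 1; 1->1 ok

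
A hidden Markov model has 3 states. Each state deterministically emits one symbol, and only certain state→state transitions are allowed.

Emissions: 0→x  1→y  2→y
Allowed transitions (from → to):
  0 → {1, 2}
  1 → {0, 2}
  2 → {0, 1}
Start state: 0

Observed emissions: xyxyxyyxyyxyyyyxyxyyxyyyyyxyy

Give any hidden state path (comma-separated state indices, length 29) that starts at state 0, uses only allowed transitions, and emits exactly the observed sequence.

0,1,0,1,0,1,2,0,2,1,0,1,2,1,2,0,1,0,1,2,0,2,1,2,1,2,0,1,2

  t0 'x' -> {0}, take 0 (start)
  t1 'y' -> {1,2}, take 1 (0->1 ok)
  t2 'x' -> {0}, take 0 (1->0 ok)
  t3 'y' -> {1,2}, take 1 (0->1 ok)
  t4 'x' -> {0}, take 0 (1->0 ok)
  t5 'y' -> {1,2}, take 1 (0->1 ok)
  t6 'y' -> {1,2}, take 2 (1->2 ok)
  t7 'x' -> {0}, take 0 (2->0 ok)
  t8 'y' -> {1,2}, take 2 (0->2 ok)
  t9 'y' -> {1,2}, take 1 (2->1 ok)
  t10 'x' -> {0}, take 0 (1->0 ok)
  t11 'y' -> {1,2}, take 1 (0->1 ok)
  t12 'y' -> {1,2}, take 2 (1->2 ok)
  t13 'y' -> {1,2}, take 1 (2->1 ok)
  t14 'y' -> {1,2}, take 2 (1->2 ok)
  t15 'x' -> {0}, take 0 (2->0 ok)
  t16 'y' -> {1,2}, take 1 (0->1 ok)
  t17 'x' -> {0}, take 0 (1->0 ok)
  t18 'y' -> {1,2}, take 1 (0->1 ok)
  t19 'y' -> {1,2}, take 2 (1->2 ok)
  t20 'x' -> {0}, take 0 (2->0 ok)
  t21 'y' -> {1,2}, take 2 (0->2 ok)
  t22 'y' -> {1,2}, take 1 (2->1 ok)
  t23 'y' -> {1,2}, take 2 (1->2 ok)
  t24 'y' -> {1,2}, take 1 (2->1 ok)
  t25 'y' -> {1,2}, take 2 (1->2 ok)
  t26 'x' -> {0}, take 0 (2->0 ok)
  t27 'y' -> {1,2}, take 1 (0->1 ok)
  t28 'y' -> {1,2}, take 2 (1->2 ok)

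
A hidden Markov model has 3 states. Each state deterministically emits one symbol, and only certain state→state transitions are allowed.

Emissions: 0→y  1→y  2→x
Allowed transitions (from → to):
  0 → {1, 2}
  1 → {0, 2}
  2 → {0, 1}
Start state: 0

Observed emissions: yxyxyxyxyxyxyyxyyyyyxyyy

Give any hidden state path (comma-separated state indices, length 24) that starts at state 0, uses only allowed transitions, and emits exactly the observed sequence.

0,2,0,2,1,2,1,2,1,2,1,2,0,1,2,1,0,1,0,1,2,0,1,0

  0: obs=y cand={0,1} pick 0 [start]
  1: obs=x cand={2} pick 2 [0->2 ok]
  2: obs=y cand={0,1} pick 0 [2->0 ok]
  3: obs=x cand={2} pick 2 [0->2 ok]
  4: obs=y cand={0,1} pick 1 [2->1 ok]
  5: obs=x cand={2} pick 2 [1->2 ok]
  6: obs=y cand={0,1} pick 1 [2->1 ok]
  7: obs=x cand={2} pick 2 [1->2 ok]
  8: obs=y cand={0,1} pick 1 [2->1 ok]
  9: obs=x cand={2} pick 2 [1->2 ok]
  10: obs=y cand={0,1} pick 1 [2->1 ok]
  11: obs=x cand={2} pick 2 [1->2 ok]
  12: obs=y cand={0,1} pick 0 [2->0 ok]
  13: obs=y cand={0,1} pick 1 [0->1 ok]
  14: obs=x cand={2} pick 2 [1->2 ok]
  15: obs=y cand={0,1} pick 1 [2->1 ok]
  16: obs=y cand={0,1} pick 0 [1->0 ok]
  17: obs=y cand={0,1} pick 1 [0->1 ok]
  18: obs=y cand={0,1} pick 0 [1->0 ok]
  19: obs=y cand={0,1} pick 1 [0->1 ok]
  20: obs=x cand={2} pick 2 [1->2 ok]
  21: obs=y cand={0,1} pick 0 [2->0 ok]
  22: obs=y cand={0,1} pick 1 [0->1 ok]
  23: obs=y cand={0,1} pick 0 [1->0 ok]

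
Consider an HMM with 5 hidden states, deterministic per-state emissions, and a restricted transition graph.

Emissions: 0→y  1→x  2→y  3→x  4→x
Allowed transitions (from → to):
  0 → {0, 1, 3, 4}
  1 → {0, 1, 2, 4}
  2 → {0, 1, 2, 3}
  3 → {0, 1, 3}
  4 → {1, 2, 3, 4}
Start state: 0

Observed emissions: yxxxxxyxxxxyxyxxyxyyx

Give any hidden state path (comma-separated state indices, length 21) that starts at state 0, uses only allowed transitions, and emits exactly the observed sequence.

0,3,3,3,1,1,0,4,1,4,1,0,1,2,1,1,0,3,0,0,1

  pos 0: y in {0,2}, choose 0; start
  pos 1: x in {1,3,4}, choose 3; 0->3 ok
  pos 2: x in {1,3,4}, choose 3; 3->3 ok
  pos 3: x in {1,3,4}, choose 3; 3->3 ok
  pos 4: x in {1,3,4}, choose 1; 3->1 ok
  pos 5: x in {1,3,4}, choose 1; 1->1 ok
  pos 6: y in {0,2}, choose 0; 1->0 ok
  pos 7: x in {1,3,4}, choose 4; 0->4 ok
  pos 8: x in {1,3,4}, choose 1; 4->1 ok
  pos 9: x in {1,3,4}, choose 4; 1->4 ok
  pos 10: x in {1,3,4}, choose 1; 4->1 ok
  pos 11: y in {0,2}, choose 0; 1->0 ok
  pos 12: x in {1,3,4}, choose 1; 0->1 ok
  pos 13: y in {0,2}, choose 2; 1->2 ok
  pos 14: x in {1,3,4}, choose 1; 2->1 ok
  pos 15: x in {1,3,4}, choose 1; 1->1 ok
  pos 16: y in {0,2}, choose 0; 1->0 ok
  pos 17: x in {1,3,4}, choose 3; 0->3 ok
  pos 18: y in {0,2}, choose 0; 3->0 ok
  pos 19: y in {0,2}, choose 0; 0->0 ok
  pos 20: x in {1,3,4}, choose 1; 0->1 ok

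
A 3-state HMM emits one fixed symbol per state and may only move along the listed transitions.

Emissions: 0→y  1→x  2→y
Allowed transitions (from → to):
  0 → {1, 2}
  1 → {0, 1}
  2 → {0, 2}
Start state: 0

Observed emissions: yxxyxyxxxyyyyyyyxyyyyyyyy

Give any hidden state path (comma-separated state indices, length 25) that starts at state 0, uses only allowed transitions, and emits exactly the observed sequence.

  pos 0: y in {0,2}, choose 0; start
  pos 1: x in {1}, choose 1; 0->1 ok
  pos 2: x in {1}, choose 1; 1->1 ok
  pos 3: y in {0,2}, choose 0; 1->0 ok
  pos 4: x in {1}, choose 1; 0->1 ok
  pos 5: y in {0,2}, choose 0; 1->0 ok
  pos 6: x in {1}, choose 1; 0->1 ok
  pos 7: x in {1}, choose 1; 1->1 ok
  pos 8: x in {1}, choose 1; 1->1 ok
  pos 9: y in {0,2}, choose 0; 1->0 ok
  pos 10: y in {0,2}, choose 2; 0->2 ok
  pos 11: y in {0,2}, choose 0; 2->0 ok
  pos 12: y in {0,2}, choose 2; 0->2 ok
  pos 13: y in {0,2}, choose 2; 2->2 ok
  pos 14: y in {0,2}, choose 2; 2->2 ok
  pos 15: y in {0,2}, choose 0; 2->0 ok
  pos 16: x in {1}, choose 1; 0->1 ok
  pos 17: y in {0,2}, choose 0; 1->0 ok
  pos 18: y in {0,2}, choose 2; 0->2 ok
  pos 19: y in {0,2}, choose 2; 2->2 ok
  pos 20: y in {0,2}, choose 2; 2->2 ok
  pos 21: y in {0,2}, choose 0; 2->0 ok
  pos 22: y in {0,2}, choose 2; 0->2 ok
  pos 23: y in {0,2}, choose 2; 2->2 ok
  pos 24: y in {0,2}, choose 2; 2->2 ok

0,1,1,0,1,0,1,1,1,0,2,0,2,2,2,0,1,0,2,2,2,0,2,2,2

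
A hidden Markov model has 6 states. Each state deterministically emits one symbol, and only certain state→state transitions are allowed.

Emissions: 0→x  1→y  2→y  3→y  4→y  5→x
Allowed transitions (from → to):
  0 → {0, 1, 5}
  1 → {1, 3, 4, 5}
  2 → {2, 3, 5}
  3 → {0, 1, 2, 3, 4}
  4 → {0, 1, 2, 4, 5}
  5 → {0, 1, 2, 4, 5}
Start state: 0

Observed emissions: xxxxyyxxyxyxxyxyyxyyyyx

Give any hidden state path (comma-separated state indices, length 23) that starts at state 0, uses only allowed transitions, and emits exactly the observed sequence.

0,0,0,5,1,3,0,5,2,5,4,0,5,1,5,4,4,0,1,4,4,1,5

  t0 'x' -> {0,5}, take 0 (start)
  t1 'x' -> {0,5}, take 0 (0->0 ok)
  t2 'x' -> {0,5}, take 0 (0->0 ok)
  t3 'x' -> {0,5}, take 5 (0->5 ok)
  t4 'y' -> {1,2,3,4}, take 1 (5->1 ok)
  t5 'y' -> {1,2,3,4}, take 3 (1->3 ok)
  t6 'x' -> {0,5}, take 0 (3->0 ok)
  t7 'x' -> {0,5}, take 5 (0->5 ok)
  t8 'y' -> {1,2,3,4}, take 2 (5->2 ok)
  t9 'x' -> {0,5}, take 5 (2->5 ok)
  t10 'y' -> {1,2,3,4}, take 4 (5->4 ok)
  t11 'x' -> {0,5}, take 0 (4->0 ok)
  t12 'x' -> {0,5}, take 5 (0->5 ok)
  t13 'y' -> {1,2,3,4}, take 1 (5->1 ok)
  t14 'x' -> {0,5}, take 5 (1->5 ok)
  t15 'y' -> {1,2,3,4}, take 4 (5->4 ok)
  t16 'y' -> {1,2,3,4}, take 4 (4->4 ok)
  t17 'x' -> {0,5}, take 0 (4->0 ok)
  t18 'y' -> {1,2,3,4}, take 1 (0->1 ok)
  t19 'y' -> {1,2,3,4}, take 4 (1->4 ok)
  t20 'y' -> {1,2,3,4}, take 4 (4->4 ok)
  t21 'y' -> {1,2,3,4}, take 1 (4->1 ok)
  t22 'x' -> {0,5}, take 5 (1->5 ok)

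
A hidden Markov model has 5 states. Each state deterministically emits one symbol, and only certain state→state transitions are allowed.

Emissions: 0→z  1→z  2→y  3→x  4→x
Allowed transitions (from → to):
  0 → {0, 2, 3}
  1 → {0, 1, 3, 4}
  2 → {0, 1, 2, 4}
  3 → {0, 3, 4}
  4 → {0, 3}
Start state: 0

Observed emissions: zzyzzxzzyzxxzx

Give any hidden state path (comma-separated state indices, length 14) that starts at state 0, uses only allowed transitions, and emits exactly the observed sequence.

  0: obs=z cand={0,1} pick 0 [start]
  1: obs=z cand={0,1} pick 0 [0->0 ok]
  2: obs=y cand={2} pick 2 [0->2 ok]
  3: obs=z cand={0,1} pick 0 [2->0 ok]
  4: obs=z cand={0,1} pick 0 [0->0 ok]
  5: obs=x cand={3,4} pick 3 [0->3 ok]
  6: obs=z cand={0,1} pick 0 [3->0 ok]
  7: obs=z cand={0,1} pick 0 [0->0 ok]
  8: obs=y cand={2} pick 2 [0->2 ok]
  9: obs=z cand={0,1} pick 1 [2->1 ok]
  10: obs=x cand={3,4} pick 3 [1->3 ok]
  11: obs=x cand={3,4} pick 4 [3->4 ok]
  12: obs=z cand={0,1} pick 0 [4->0 ok]
  13: obs=x cand={3,4} pick 3 [0->3 ok]

0,0,2,0,0,3,0,0,2,1,3,4,0,3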